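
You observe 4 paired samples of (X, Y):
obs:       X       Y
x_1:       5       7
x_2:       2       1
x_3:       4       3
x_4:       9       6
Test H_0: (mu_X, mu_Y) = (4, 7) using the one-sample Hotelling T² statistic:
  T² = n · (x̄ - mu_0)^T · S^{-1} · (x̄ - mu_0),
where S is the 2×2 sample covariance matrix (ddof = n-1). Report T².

Step 1 — sample mean vector:
  mean(X) = (5 + 2 + 4 + 9) / 4 = 20/4 = 5
  mean(Y) = (7 + 1 + 3 + 6) / 4 = 17/4 = 4.25
  x̄ = (5, 4.25),  deviation x̄ - mu_0 = (5, 4.25) - (4, 7) = (1, -2.75).

Step 2 — sample covariance matrix, S[i,j] = (1/(n-1)) · Σ_k (x_{k,i} - mean_i) · (x_{k,j} - mean_j), divisor n-1 = 3:
  S[X,X] = ((0)·(0) + (-3)·(-3) + (-1)·(-1) + (4)·(4)) / 3 = 26/3 = 8.6667
  S[X,Y] = ((0)·(2.75) + (-3)·(-3.25) + (-1)·(-1.25) + (4)·(1.75)) / 3 = 18/3 = 6
  S[Y,Y] = ((2.75)·(2.75) + (-3.25)·(-3.25) + (-1.25)·(-1.25) + (1.75)·(1.75)) / 3 = 22.75/3 = 7.5833
  S = [[8.6667, 6],
 [6, 7.5833]].

Step 3 — invert S. det(S) = 8.6667·7.5833 - (6)² = 29.7222.
  S^{-1} = (1/det) · [[d, -b], [-b, a]] = [[0.2551, -0.2019],
 [-0.2019, 0.2916]].

Step 4 — quadratic form (x̄ - mu_0)^T · S^{-1} · (x̄ - mu_0):
  S^{-1} · (x̄ - mu_0) = (0.8103, -1.0037),
  (x̄ - mu_0)^T · [...] = (1)·(0.8103) + (-2.75)·(-1.0037) = 3.5706.

Step 5 — scale by n: T² = 4 · 3.5706 = 14.2822.

T² ≈ 14.2822


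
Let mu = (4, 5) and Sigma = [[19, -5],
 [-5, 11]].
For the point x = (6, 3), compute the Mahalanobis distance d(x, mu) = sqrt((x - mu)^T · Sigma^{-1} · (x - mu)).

Step 1 — centre the observation: (x - mu) = (2, -2).

Step 2 — invert Sigma. det(Sigma) = 19·11 - (-5)² = 184.
  Sigma^{-1} = (1/det) · [[d, -b], [-b, a]] = [[0.0598, 0.0272],
 [0.0272, 0.1033]].

Step 3 — form the quadratic (x - mu)^T · Sigma^{-1} · (x - mu):
  Sigma^{-1} · (x - mu) = (0.0652, -0.1522).
  (x - mu)^T · [Sigma^{-1} · (x - mu)] = (2)·(0.0652) + (-2)·(-0.1522) = 0.4348.

Step 4 — take square root: d = √(0.4348) ≈ 0.6594.

d(x, mu) = √(0.4348) ≈ 0.6594


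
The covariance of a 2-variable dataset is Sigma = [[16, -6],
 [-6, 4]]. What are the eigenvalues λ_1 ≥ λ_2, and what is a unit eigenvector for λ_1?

Step 1 — characteristic polynomial of 2×2 Sigma:
  det(Sigma - λI) = λ² - trace · λ + det = 0.
  trace = 16 + 4 = 20, det = 16·4 - (-6)² = 28.
Step 2 — discriminant:
  Δ = trace² - 4·det = 400 - 112 = 288.
Step 3 — eigenvalues:
  λ = (trace ± √Δ)/2 = (20 ± 16.9706)/2,
  λ_1 = 18.4853,  λ_2 = 1.5147.

Step 4 — unit eigenvector for λ_1: solve (Sigma - λ_1 I)v = 0. First row:
  (16 - 18.4853)·v_x + (-6)·v_y = 0, i.e. (-2.4853)·v_x + (-6)·v_y = 0,
  so v ∝ (b, λ_1 - a) = (-6, 2.4853); multiply by -1 so the first entry is positive: u = (6, -2.4853).
  ||u|| = √((6)² + (-2.4853)²) = √(42.1766) ≈ 6.4944,
  v_1 = u/||u|| ≈ (0.9239, -0.3827) (||v_1|| = 1).

λ_1 = 18.4853,  λ_2 = 1.5147;  v_1 ≈ (0.9239, -0.3827)


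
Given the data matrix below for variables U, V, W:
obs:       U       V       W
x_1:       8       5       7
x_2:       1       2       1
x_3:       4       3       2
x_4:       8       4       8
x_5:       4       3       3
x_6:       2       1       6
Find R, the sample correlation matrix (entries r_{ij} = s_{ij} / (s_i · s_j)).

Step 1 — column means:
  mean(U) = (8 + 1 + 4 + 8 + 4 + 2) / 6 = 27/6 = 4.5
  mean(V) = (5 + 2 + 3 + 4 + 3 + 1) / 6 = 18/6 = 3
  mean(W) = (7 + 1 + 2 + 8 + 3 + 6) / 6 = 27/6 = 4.5

Step 2 — sample variances and covariances s[i,j] = (1/(n-1)) · Σ_k (x_{k,i} - mean_i) · (x_{k,j} - mean_j), with n-1 = 5:
  s[U,U] = ((3.5)·(3.5) + (-3.5)·(-3.5) + (-0.5)·(-0.5) + (3.5)·(3.5) + (-0.5)·(-0.5) + (-2.5)·(-2.5)) / 5 = 43.5/5 = 8.7
  s[U,V] = ((3.5)·(2) + (-3.5)·(-1) + (-0.5)·(0) + (3.5)·(1) + (-0.5)·(0) + (-2.5)·(-2)) / 5 = 19/5 = 3.8
  s[U,W] = ((3.5)·(2.5) + (-3.5)·(-3.5) + (-0.5)·(-2.5) + (3.5)·(3.5) + (-0.5)·(-1.5) + (-2.5)·(1.5)) / 5 = 31.5/5 = 6.3
  s[V,V] = ((2)·(2) + (-1)·(-1) + (0)·(0) + (1)·(1) + (0)·(0) + (-2)·(-2)) / 5 = 10/5 = 2
  s[V,W] = ((2)·(2.5) + (-1)·(-3.5) + (0)·(-2.5) + (1)·(3.5) + (0)·(-1.5) + (-2)·(1.5)) / 5 = 9/5 = 1.8
  s[W,W] = ((2.5)·(2.5) + (-3.5)·(-3.5) + (-2.5)·(-2.5) + (3.5)·(3.5) + (-1.5)·(-1.5) + (1.5)·(1.5)) / 5 = 41.5/5 = 8.3
  Sample standard deviations s_i = √(s[i,i]):
  s(U) = √(8.7) = 2.9496
  s(V) = √(2) = 1.4142
  s(W) = √(8.3) = 2.881

Step 3 — r_{ij} = s_{ij} / (s_i · s_j):
  r[U,U] = 1 (diagonal).
  r[U,V] = 3.8 / (2.9496 · 1.4142) = 3.8 / 4.1713 = 0.911
  r[U,W] = 6.3 / (2.9496 · 2.881) = 6.3 / 8.4976 = 0.7414
  r[V,V] = 1 (diagonal).
  r[V,W] = 1.8 / (1.4142 · 2.881) = 1.8 / 4.0743 = 0.4418
  r[W,W] = 1 (diagonal).

R is symmetric with unit diagonal. Assembling:

R = [[1, 0.911, 0.7414],
 [0.911, 1, 0.4418],
 [0.7414, 0.4418, 1]]


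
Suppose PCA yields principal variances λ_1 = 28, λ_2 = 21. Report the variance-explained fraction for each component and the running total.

Step 1 — total variance = trace(Sigma) = Σ λ_i = 28 + 21 = 49.

Step 2 — fraction explained by component i = λ_i / Σ λ:
  PC1: 28/49 = 0.5714
  PC2: 21/49 = 0.4286

Step 3 — cumulative fraction after k components = (λ_1 + ... + λ_k) / Σ λ:
  k = 1: 28/49 = 0.5714
  k = 2: (28 + 21)/49 = 49/49 = 1

Summary (fraction, with percent):

explained: PC1 0.5714 (57.14%), PC2 0.4286 (42.86%);  cumulative: 0.5714, 1


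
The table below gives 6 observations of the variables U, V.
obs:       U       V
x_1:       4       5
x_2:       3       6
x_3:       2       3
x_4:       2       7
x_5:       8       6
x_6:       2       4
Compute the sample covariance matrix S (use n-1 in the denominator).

Step 1 — column means:
  mean(U) = (4 + 3 + 2 + 2 + 8 + 2) / 6 = 21/6 = 3.5
  mean(V) = (5 + 6 + 3 + 7 + 6 + 4) / 6 = 31/6 = 5.1667

Step 2 — sample covariance S[i,j] = (1/(n-1)) · Σ_k (x_{k,i} - mean_i) · (x_{k,j} - mean_j), with n-1 = 5.
  S[U,U] = ((0.5)·(0.5) + (-0.5)·(-0.5) + (-1.5)·(-1.5) + (-1.5)·(-1.5) + (4.5)·(4.5) + (-1.5)·(-1.5)) / 5 = 27.5/5 = 5.5
  S[U,V] = ((0.5)·(-0.1667) + (-0.5)·(0.8333) + (-1.5)·(-2.1667) + (-1.5)·(1.8333) + (4.5)·(0.8333) + (-1.5)·(-1.1667)) / 5 = 5.5/5 = 1.1
  S[V,V] = ((-0.1667)·(-0.1667) + (0.8333)·(0.8333) + (-2.1667)·(-2.1667) + (1.8333)·(1.8333) + (0.8333)·(0.8333) + (-1.1667)·(-1.1667)) / 5 = 10.8333/5 = 2.1667

S is symmetric (S[j,i] = S[i,j]). Assembling:

S = [[5.5, 1.1],
 [1.1, 2.1667]]


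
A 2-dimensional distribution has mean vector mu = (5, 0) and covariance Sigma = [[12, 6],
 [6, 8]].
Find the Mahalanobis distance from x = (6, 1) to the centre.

Step 1 — centre the observation: (x - mu) = (1, 1).

Step 2 — invert Sigma. det(Sigma) = 12·8 - (6)² = 60.
  Sigma^{-1} = (1/det) · [[d, -b], [-b, a]] = [[0.1333, -0.1],
 [-0.1, 0.2]].

Step 3 — form the quadratic (x - mu)^T · Sigma^{-1} · (x - mu):
  Sigma^{-1} · (x - mu) = (0.0333, 0.1).
  (x - mu)^T · [Sigma^{-1} · (x - mu)] = (1)·(0.0333) + (1)·(0.1) = 0.1333.

Step 4 — take square root: d = √(0.1333) ≈ 0.3651.

d(x, mu) = √(0.1333) ≈ 0.3651


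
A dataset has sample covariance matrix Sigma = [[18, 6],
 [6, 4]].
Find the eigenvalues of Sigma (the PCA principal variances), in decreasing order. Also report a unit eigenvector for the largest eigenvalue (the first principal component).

Step 1 — characteristic polynomial of 2×2 Sigma:
  det(Sigma - λI) = λ² - trace · λ + det = 0.
  trace = 18 + 4 = 22, det = 18·4 - (6)² = 36.
Step 2 — discriminant:
  Δ = trace² - 4·det = 484 - 144 = 340.
Step 3 — eigenvalues:
  λ = (trace ± √Δ)/2 = (22 ± 18.4391)/2,
  λ_1 = 20.2195,  λ_2 = 1.7805.

Step 4 — unit eigenvector for λ_1: solve (Sigma - λ_1 I)v = 0. First row:
  (18 - 20.2195)·v_x + (6)·v_y = 0, i.e. (-2.2195)·v_x + (6)·v_y = 0,
  so v ∝ (b, λ_1 - a) = (6, 2.2195) = u.
  ||u|| = √((6)² + (2.2195)²) = √(40.9264) ≈ 6.3974,
  v_1 = u/||u|| ≈ (0.9379, 0.3469) (||v_1|| = 1).

λ_1 = 20.2195,  λ_2 = 1.7805;  v_1 ≈ (0.9379, 0.3469)


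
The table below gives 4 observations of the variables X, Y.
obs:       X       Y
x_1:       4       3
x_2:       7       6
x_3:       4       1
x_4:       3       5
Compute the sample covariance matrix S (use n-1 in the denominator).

Step 1 — column means:
  mean(X) = (4 + 7 + 4 + 3) / 4 = 18/4 = 4.5
  mean(Y) = (3 + 6 + 1 + 5) / 4 = 15/4 = 3.75

Step 2 — sample covariance S[i,j] = (1/(n-1)) · Σ_k (x_{k,i} - mean_i) · (x_{k,j} - mean_j), with n-1 = 3.
  S[X,X] = ((-0.5)·(-0.5) + (2.5)·(2.5) + (-0.5)·(-0.5) + (-1.5)·(-1.5)) / 3 = 9/3 = 3
  S[X,Y] = ((-0.5)·(-0.75) + (2.5)·(2.25) + (-0.5)·(-2.75) + (-1.5)·(1.25)) / 3 = 5.5/3 = 1.8333
  S[Y,Y] = ((-0.75)·(-0.75) + (2.25)·(2.25) + (-2.75)·(-2.75) + (1.25)·(1.25)) / 3 = 14.75/3 = 4.9167

S is symmetric (S[j,i] = S[i,j]). Assembling:

S = [[3, 1.8333],
 [1.8333, 4.9167]]


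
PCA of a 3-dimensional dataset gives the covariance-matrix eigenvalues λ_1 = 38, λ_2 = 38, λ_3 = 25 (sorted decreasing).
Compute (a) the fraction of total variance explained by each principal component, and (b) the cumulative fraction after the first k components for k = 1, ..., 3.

Step 1 — total variance = trace(Sigma) = Σ λ_i = 38 + 38 + 25 = 101.

Step 2 — fraction explained by component i = λ_i / Σ λ:
  PC1: 38/101 = 0.3762
  PC2: 38/101 = 0.3762
  PC3: 25/101 = 0.2475

Step 3 — cumulative fraction after k components = (λ_1 + ... + λ_k) / Σ λ:
  k = 1: 38/101 = 0.3762
  k = 2: (38 + 38)/101 = 76/101 = 0.7525
  k = 3: (38 + 38 + 25)/101 = 101/101 = 1

Summary (fraction, with percent):

explained: PC1 0.3762 (37.62%), PC2 0.3762 (37.62%), PC3 0.2475 (24.75%);  cumulative: 0.3762, 0.7525, 1


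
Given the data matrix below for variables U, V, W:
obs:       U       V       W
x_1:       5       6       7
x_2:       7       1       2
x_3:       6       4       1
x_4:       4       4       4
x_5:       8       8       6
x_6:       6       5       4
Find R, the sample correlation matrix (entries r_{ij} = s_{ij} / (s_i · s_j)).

Step 1 — column means:
  mean(U) = (5 + 7 + 6 + 4 + 8 + 6) / 6 = 36/6 = 6
  mean(V) = (6 + 1 + 4 + 4 + 8 + 5) / 6 = 28/6 = 4.6667
  mean(W) = (7 + 2 + 1 + 4 + 6 + 4) / 6 = 24/6 = 4

Step 2 — sample variances and covariances s[i,j] = (1/(n-1)) · Σ_k (x_{k,i} - mean_i) · (x_{k,j} - mean_j), with n-1 = 5:
  s[U,U] = ((-1)·(-1) + (1)·(1) + (0)·(0) + (-2)·(-2) + (2)·(2) + (0)·(0)) / 5 = 10/5 = 2
  s[U,V] = ((-1)·(1.3333) + (1)·(-3.6667) + (0)·(-0.6667) + (-2)·(-0.6667) + (2)·(3.3333) + (0)·(0.3333)) / 5 = 3/5 = 0.6
  s[U,W] = ((-1)·(3) + (1)·(-2) + (0)·(-3) + (-2)·(0) + (2)·(2) + (0)·(0)) / 5 = -1/5 = -0.2
  s[V,V] = ((1.3333)·(1.3333) + (-3.6667)·(-3.6667) + (-0.6667)·(-0.6667) + (-0.6667)·(-0.6667) + (3.3333)·(3.3333) + (0.3333)·(0.3333)) / 5 = 27.3333/5 = 5.4667
  s[V,W] = ((1.3333)·(3) + (-3.6667)·(-2) + (-0.6667)·(-3) + (-0.6667)·(0) + (3.3333)·(2) + (0.3333)·(0)) / 5 = 20/5 = 4
  s[W,W] = ((3)·(3) + (-2)·(-2) + (-3)·(-3) + (0)·(0) + (2)·(2) + (0)·(0)) / 5 = 26/5 = 5.2
  Sample standard deviations s_i = √(s[i,i]):
  s(U) = √(2) = 1.4142
  s(V) = √(5.4667) = 2.3381
  s(W) = √(5.2) = 2.2804

Step 3 — r_{ij} = s_{ij} / (s_i · s_j):
  r[U,U] = 1 (diagonal).
  r[U,V] = 0.6 / (1.4142 · 2.3381) = 0.6 / 3.3066 = 0.1815
  r[U,W] = -0.2 / (1.4142 · 2.2804) = -0.2 / 3.2249 = -0.062
  r[V,V] = 1 (diagonal).
  r[V,W] = 4 / (2.3381 · 2.2804) = 4 / 5.3317 = 0.7502
  r[W,W] = 1 (diagonal).

R is symmetric with unit diagonal. Assembling:

R = [[1, 0.1815, -0.062],
 [0.1815, 1, 0.7502],
 [-0.062, 0.7502, 1]]


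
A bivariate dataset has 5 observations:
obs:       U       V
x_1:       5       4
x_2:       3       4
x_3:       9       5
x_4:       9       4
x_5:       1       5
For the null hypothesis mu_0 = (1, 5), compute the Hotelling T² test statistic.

Step 1 — sample mean vector:
  mean(U) = (5 + 3 + 9 + 9 + 1) / 5 = 27/5 = 5.4
  mean(V) = (4 + 4 + 5 + 4 + 5) / 5 = 22/5 = 4.4
  x̄ = (5.4, 4.4),  deviation x̄ - mu_0 = (5.4, 4.4) - (1, 5) = (4.4, -0.6).

Step 2 — sample covariance matrix, S[i,j] = (1/(n-1)) · Σ_k (x_{k,i} - mean_i) · (x_{k,j} - mean_j), divisor n-1 = 4:
  S[U,U] = ((-0.4)·(-0.4) + (-2.4)·(-2.4) + (3.6)·(3.6) + (3.6)·(3.6) + (-4.4)·(-4.4)) / 4 = 51.2/4 = 12.8
  S[U,V] = ((-0.4)·(-0.4) + (-2.4)·(-0.4) + (3.6)·(0.6) + (3.6)·(-0.4) + (-4.4)·(0.6)) / 4 = -0.8/4 = -0.2
  S[V,V] = ((-0.4)·(-0.4) + (-0.4)·(-0.4) + (0.6)·(0.6) + (-0.4)·(-0.4) + (0.6)·(0.6)) / 4 = 1.2/4 = 0.3
  S = [[12.8, -0.2],
 [-0.2, 0.3]].

Step 3 — invert S. det(S) = 12.8·0.3 - (-0.2)² = 3.8.
  S^{-1} = (1/det) · [[d, -b], [-b, a]] = [[0.0789, 0.0526],
 [0.0526, 3.3684]].

Step 4 — quadratic form (x̄ - mu_0)^T · S^{-1} · (x̄ - mu_0):
  S^{-1} · (x̄ - mu_0) = (0.3158, -1.7895),
  (x̄ - mu_0)^T · [...] = (4.4)·(0.3158) + (-0.6)·(-1.7895) = 2.4632.

Step 5 — scale by n: T² = 5 · 2.4632 = 12.3158.

T² ≈ 12.3158


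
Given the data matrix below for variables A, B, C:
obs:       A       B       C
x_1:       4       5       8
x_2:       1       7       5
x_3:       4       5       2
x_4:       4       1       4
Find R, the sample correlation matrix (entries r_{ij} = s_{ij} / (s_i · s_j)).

Step 1 — column means:
  mean(A) = (4 + 1 + 4 + 4) / 4 = 13/4 = 3.25
  mean(B) = (5 + 7 + 5 + 1) / 4 = 18/4 = 4.5
  mean(C) = (8 + 5 + 2 + 4) / 4 = 19/4 = 4.75

Step 2 — sample variances and covariances s[i,j] = (1/(n-1)) · Σ_k (x_{k,i} - mean_i) · (x_{k,j} - mean_j), with n-1 = 3:
  s[A,A] = ((0.75)·(0.75) + (-2.25)·(-2.25) + (0.75)·(0.75) + (0.75)·(0.75)) / 3 = 6.75/3 = 2.25
  s[A,B] = ((0.75)·(0.5) + (-2.25)·(2.5) + (0.75)·(0.5) + (0.75)·(-3.5)) / 3 = -7.5/3 = -2.5
  s[A,C] = ((0.75)·(3.25) + (-2.25)·(0.25) + (0.75)·(-2.75) + (0.75)·(-0.75)) / 3 = -0.75/3 = -0.25
  s[B,B] = ((0.5)·(0.5) + (2.5)·(2.5) + (0.5)·(0.5) + (-3.5)·(-3.5)) / 3 = 19/3 = 6.3333
  s[B,C] = ((0.5)·(3.25) + (2.5)·(0.25) + (0.5)·(-2.75) + (-3.5)·(-0.75)) / 3 = 3.5/3 = 1.1667
  s[C,C] = ((3.25)·(3.25) + (0.25)·(0.25) + (-2.75)·(-2.75) + (-0.75)·(-0.75)) / 3 = 18.75/3 = 6.25
  Sample standard deviations s_i = √(s[i,i]):
  s(A) = √(2.25) = 1.5
  s(B) = √(6.3333) = 2.5166
  s(C) = √(6.25) = 2.5

Step 3 — r_{ij} = s_{ij} / (s_i · s_j):
  r[A,A] = 1 (diagonal).
  r[A,B] = -2.5 / (1.5 · 2.5166) = -2.5 / 3.7749 = -0.6623
  r[A,C] = -0.25 / (1.5 · 2.5) = -0.25 / 3.75 = -0.0667
  r[B,B] = 1 (diagonal).
  r[B,C] = 1.1667 / (2.5166 · 2.5) = 1.1667 / 6.2915 = 0.1854
  r[C,C] = 1 (diagonal).

R is symmetric with unit diagonal. Assembling:

R = [[1, -0.6623, -0.0667],
 [-0.6623, 1, 0.1854],
 [-0.0667, 0.1854, 1]]


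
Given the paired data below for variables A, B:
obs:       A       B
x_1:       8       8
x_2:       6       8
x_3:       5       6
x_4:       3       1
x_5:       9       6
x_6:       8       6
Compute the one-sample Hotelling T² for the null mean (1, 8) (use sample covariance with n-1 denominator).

Step 1 — sample mean vector:
  mean(A) = (8 + 6 + 5 + 3 + 9 + 8) / 6 = 39/6 = 6.5
  mean(B) = (8 + 8 + 6 + 1 + 6 + 6) / 6 = 35/6 = 5.8333
  x̄ = (6.5, 5.8333),  deviation x̄ - mu_0 = (6.5, 5.8333) - (1, 8) = (5.5, -2.1667).

Step 2 — sample covariance matrix, S[i,j] = (1/(n-1)) · Σ_k (x_{k,i} - mean_i) · (x_{k,j} - mean_j), divisor n-1 = 5:
  S[A,A] = ((1.5)·(1.5) + (-0.5)·(-0.5) + (-1.5)·(-1.5) + (-3.5)·(-3.5) + (2.5)·(2.5) + (1.5)·(1.5)) / 5 = 25.5/5 = 5.1
  S[A,B] = ((1.5)·(2.1667) + (-0.5)·(2.1667) + (-1.5)·(0.1667) + (-3.5)·(-4.8333) + (2.5)·(0.1667) + (1.5)·(0.1667)) / 5 = 19.5/5 = 3.9
  S[B,B] = ((2.1667)·(2.1667) + (2.1667)·(2.1667) + (0.1667)·(0.1667) + (-4.8333)·(-4.8333) + (0.1667)·(0.1667) + (0.1667)·(0.1667)) / 5 = 32.8333/5 = 6.5667
  S = [[5.1, 3.9],
 [3.9, 6.5667]].

Step 3 — invert S. det(S) = 5.1·6.5667 - (3.9)² = 18.28.
  S^{-1} = (1/det) · [[d, -b], [-b, a]] = [[0.3592, -0.2133],
 [-0.2133, 0.279]].

Step 4 — quadratic form (x̄ - mu_0)^T · S^{-1} · (x̄ - mu_0):
  S^{-1} · (x̄ - mu_0) = (2.438, -1.7779),
  (x̄ - mu_0)^T · [...] = (5.5)·(2.438) + (-2.1667)·(-1.7779) = 17.2611.

Step 5 — scale by n: T² = 6 · 17.2611 = 103.5667.

T² ≈ 103.5667


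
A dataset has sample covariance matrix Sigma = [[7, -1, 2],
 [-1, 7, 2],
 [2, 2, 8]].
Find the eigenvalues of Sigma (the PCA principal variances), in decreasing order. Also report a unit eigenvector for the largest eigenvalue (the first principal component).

Step 1 — characteristic polynomial p(λ) = det(λI - Sigma) = λ³ - tr·λ² + c_1·λ - det, where tr = trace, c_1 = sum of the principal 2×2 minors, det = det(Sigma):
  tr = 7 + 7 + 8 = 22,
  c_1 = (7·7 - (-1)²) + (7·8 - (2)²) + (7·8 - (2)²) = 48 + 52 + 52 = 152,
  det = 7·(7·8 - (2)²) - (-1)·((-1)·8 - (2)·(2)) + (2)·((-1)·(2) - 7·(2)) = 7·(52) - (-1)·(-12) + (2)·(-16) = 320.
  So p(λ) = λ³ - 22λ² + 152λ - 320.
Step 2 — look for an integer root (rational root theorem: any rational root is an integer divisor of 320). Testing λ = 4:
  p(4) = 64 - 352 + 608 - 320 = 0  ✓
  Dividing out (λ - 4): p(λ) = (λ - 4)(λ² - 18λ + 80).
Step 3 — remaining eigenvalues from the quadratic λ² - 18λ + 80 = 0:
  Δ = 18² - 4·80 = 324 - 320 = 4,  λ = (18 ± √4)/2 = (18 ± 2)/2 = 10 or 8.
  Sorted: λ_1 = 10,  λ_2 = 8,  λ_3 = 4  (check: sum = 22 = tr ✓).

Step 4 — unit eigenvector for λ_1 = 10: v spans the null space of (Sigma - λ_1 I), whose rows are
  r_1 = (-3, -1, 2),  r_2 = (-1, -3, 2),  r_3 = (2, 2, -2).
  v is orthogonal to every row, so take v ∝ r_1 × r_2 = ((-1)·(2) - (2)·(-3), (2)·(-1) - (-3)·(2), (-3)·(-3) - (-1)·(-1)) = (4, 4, 8).
  Rescale (divide by 4): u = (1, 1, 2).
  ||u|| = √((1)² + (1)² + (2)²) = √(6) ≈ 2.4495,  v_1 = u/||u|| ≈ (0.4082, 0.4082, 0.8165) (||v_1|| = 1).

λ_1 = 10,  λ_2 = 8,  λ_3 = 4;  v_1 ≈ (0.4082, 0.4082, 0.8165)


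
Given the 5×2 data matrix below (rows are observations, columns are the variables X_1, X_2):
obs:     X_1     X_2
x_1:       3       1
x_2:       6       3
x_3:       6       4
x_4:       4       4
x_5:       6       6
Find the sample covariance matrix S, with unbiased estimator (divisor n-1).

Step 1 — column means:
  mean(X_1) = (3 + 6 + 6 + 4 + 6) / 5 = 25/5 = 5
  mean(X_2) = (1 + 3 + 4 + 4 + 6) / 5 = 18/5 = 3.6

Step 2 — sample covariance S[i,j] = (1/(n-1)) · Σ_k (x_{k,i} - mean_i) · (x_{k,j} - mean_j), with n-1 = 4.
  S[X_1,X_1] = ((-2)·(-2) + (1)·(1) + (1)·(1) + (-1)·(-1) + (1)·(1)) / 4 = 8/4 = 2
  S[X_1,X_2] = ((-2)·(-2.6) + (1)·(-0.6) + (1)·(0.4) + (-1)·(0.4) + (1)·(2.4)) / 4 = 7/4 = 1.75
  S[X_2,X_2] = ((-2.6)·(-2.6) + (-0.6)·(-0.6) + (0.4)·(0.4) + (0.4)·(0.4) + (2.4)·(2.4)) / 4 = 13.2/4 = 3.3

S is symmetric (S[j,i] = S[i,j]). Assembling:

S = [[2, 1.75],
 [1.75, 3.3]]


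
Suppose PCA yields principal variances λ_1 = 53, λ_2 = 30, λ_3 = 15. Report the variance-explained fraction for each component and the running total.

Step 1 — total variance = trace(Sigma) = Σ λ_i = 53 + 30 + 15 = 98.

Step 2 — fraction explained by component i = λ_i / Σ λ:
  PC1: 53/98 = 0.5408
  PC2: 30/98 = 0.3061
  PC3: 15/98 = 0.1531

Step 3 — cumulative fraction after k components = (λ_1 + ... + λ_k) / Σ λ:
  k = 1: 53/98 = 0.5408
  k = 2: (53 + 30)/98 = 83/98 = 0.8469
  k = 3: (53 + 30 + 15)/98 = 98/98 = 1

Summary (fraction, with percent):

explained: PC1 0.5408 (54.08%), PC2 0.3061 (30.61%), PC3 0.1531 (15.31%);  cumulative: 0.5408, 0.8469, 1


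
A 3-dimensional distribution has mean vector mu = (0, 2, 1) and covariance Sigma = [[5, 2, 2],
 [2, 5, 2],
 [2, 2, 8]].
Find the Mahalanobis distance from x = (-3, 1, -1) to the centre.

Step 1 — centre the observation: (x - mu) = (-3, -1, -2).

Step 2 — invert Sigma (cofactor / det for 3×3, or solve directly):
  Sigma^{-1} = [[0.25, -0.0833, -0.0417],
 [-0.0833, 0.25, -0.0417],
 [-0.0417, -0.0417, 0.1458]].

Step 3 — form the quadratic (x - mu)^T · Sigma^{-1} · (x - mu):
  Sigma^{-1} · (x - mu) = (-0.5833, 0.0833, -0.125).
  (x - mu)^T · [Sigma^{-1} · (x - mu)] = (-3)·(-0.5833) + (-1)·(0.0833) + (-2)·(-0.125) = 1.9167.

Step 4 — take square root: d = √(1.9167) ≈ 1.3844.

d(x, mu) = √(1.9167) ≈ 1.3844


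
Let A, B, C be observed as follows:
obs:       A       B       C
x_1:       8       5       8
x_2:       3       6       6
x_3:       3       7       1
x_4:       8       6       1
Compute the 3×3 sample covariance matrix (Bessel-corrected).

Step 1 — column means:
  mean(A) = (8 + 3 + 3 + 8) / 4 = 22/4 = 5.5
  mean(B) = (5 + 6 + 7 + 6) / 4 = 24/4 = 6
  mean(C) = (8 + 6 + 1 + 1) / 4 = 16/4 = 4

Step 2 — sample covariance S[i,j] = (1/(n-1)) · Σ_k (x_{k,i} - mean_i) · (x_{k,j} - mean_j), with n-1 = 3.
  S[A,A] = ((2.5)·(2.5) + (-2.5)·(-2.5) + (-2.5)·(-2.5) + (2.5)·(2.5)) / 3 = 25/3 = 8.3333
  S[A,B] = ((2.5)·(-1) + (-2.5)·(0) + (-2.5)·(1) + (2.5)·(0)) / 3 = -5/3 = -1.6667
  S[A,C] = ((2.5)·(4) + (-2.5)·(2) + (-2.5)·(-3) + (2.5)·(-3)) / 3 = 5/3 = 1.6667
  S[B,B] = ((-1)·(-1) + (0)·(0) + (1)·(1) + (0)·(0)) / 3 = 2/3 = 0.6667
  S[B,C] = ((-1)·(4) + (0)·(2) + (1)·(-3) + (0)·(-3)) / 3 = -7/3 = -2.3333
  S[C,C] = ((4)·(4) + (2)·(2) + (-3)·(-3) + (-3)·(-3)) / 3 = 38/3 = 12.6667

S is symmetric (S[j,i] = S[i,j]). Assembling:

S = [[8.3333, -1.6667, 1.6667],
 [-1.6667, 0.6667, -2.3333],
 [1.6667, -2.3333, 12.6667]]


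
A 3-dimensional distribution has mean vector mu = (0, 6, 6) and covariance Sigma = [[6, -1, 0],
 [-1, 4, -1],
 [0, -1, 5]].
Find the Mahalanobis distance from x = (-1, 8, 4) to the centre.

Step 1 — centre the observation: (x - mu) = (-1, 2, -2).

Step 2 — invert Sigma (cofactor / det for 3×3, or solve directly):
  Sigma^{-1} = [[0.1743, 0.0459, 0.0092],
 [0.0459, 0.2752, 0.055],
 [0.0092, 0.055, 0.211]].

Step 3 — form the quadratic (x - mu)^T · Sigma^{-1} · (x - mu):
  Sigma^{-1} · (x - mu) = (-0.1009, 0.3945, -0.3211).
  (x - mu)^T · [Sigma^{-1} · (x - mu)] = (-1)·(-0.1009) + (2)·(0.3945) + (-2)·(-0.3211) = 1.5321.

Step 4 — take square root: d = √(1.5321) ≈ 1.2378.

d(x, mu) = √(1.5321) ≈ 1.2378


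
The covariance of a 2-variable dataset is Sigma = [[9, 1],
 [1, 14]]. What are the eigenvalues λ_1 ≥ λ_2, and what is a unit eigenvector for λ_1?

Step 1 — characteristic polynomial of 2×2 Sigma:
  det(Sigma - λI) = λ² - trace · λ + det = 0.
  trace = 9 + 14 = 23, det = 9·14 - (1)² = 125.
Step 2 — discriminant:
  Δ = trace² - 4·det = 529 - 500 = 29.
Step 3 — eigenvalues:
  λ = (trace ± √Δ)/2 = (23 ± 5.3852)/2,
  λ_1 = 14.1926,  λ_2 = 8.8074.

Step 4 — unit eigenvector for λ_1: solve (Sigma - λ_1 I)v = 0. First row:
  (9 - 14.1926)·v_x + (1)·v_y = 0, i.e. (-5.1926)·v_x + (1)·v_y = 0,
  so v ∝ (b, λ_1 - a) = (1, 5.1926) = u.
  ||u|| = √((1)² + (5.1926)²) = √(27.9629) ≈ 5.288,
  v_1 = u/||u|| ≈ (0.1891, 0.982) (||v_1|| = 1).

λ_1 = 14.1926,  λ_2 = 8.8074;  v_1 ≈ (0.1891, 0.982)


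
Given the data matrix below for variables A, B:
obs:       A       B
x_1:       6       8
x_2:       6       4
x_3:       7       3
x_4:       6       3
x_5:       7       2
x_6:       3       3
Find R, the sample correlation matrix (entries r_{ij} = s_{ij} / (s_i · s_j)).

Step 1 — column means:
  mean(A) = (6 + 6 + 7 + 6 + 7 + 3) / 6 = 35/6 = 5.8333
  mean(B) = (8 + 4 + 3 + 3 + 2 + 3) / 6 = 23/6 = 3.8333

Step 2 — sample variances and covariances s[i,j] = (1/(n-1)) · Σ_k (x_{k,i} - mean_i) · (x_{k,j} - mean_j), with n-1 = 5:
  s[A,A] = ((0.1667)·(0.1667) + (0.1667)·(0.1667) + (1.1667)·(1.1667) + (0.1667)·(0.1667) + (1.1667)·(1.1667) + (-2.8333)·(-2.8333)) / 5 = 10.8333/5 = 2.1667
  s[A,B] = ((0.1667)·(4.1667) + (0.1667)·(0.1667) + (1.1667)·(-0.8333) + (0.1667)·(-0.8333) + (1.1667)·(-1.8333) + (-2.8333)·(-0.8333)) / 5 = -0.1667/5 = -0.0333
  s[B,B] = ((4.1667)·(4.1667) + (0.1667)·(0.1667) + (-0.8333)·(-0.8333) + (-0.8333)·(-0.8333) + (-1.8333)·(-1.8333) + (-0.8333)·(-0.8333)) / 5 = 22.8333/5 = 4.5667
  Sample standard deviations s_i = √(s[i,i]):
  s(A) = √(2.1667) = 1.472
  s(B) = √(4.5667) = 2.137

Step 3 — r_{ij} = s_{ij} / (s_i · s_j):
  r[A,A] = 1 (diagonal).
  r[A,B] = -0.0333 / (1.472 · 2.137) = -0.0333 / 3.1455 = -0.0106
  r[B,B] = 1 (diagonal).

R is symmetric with unit diagonal. Assembling:

R = [[1, -0.0106],
 [-0.0106, 1]]


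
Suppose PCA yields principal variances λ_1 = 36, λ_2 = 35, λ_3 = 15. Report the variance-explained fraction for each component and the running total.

Step 1 — total variance = trace(Sigma) = Σ λ_i = 36 + 35 + 15 = 86.

Step 2 — fraction explained by component i = λ_i / Σ λ:
  PC1: 36/86 = 0.4186
  PC2: 35/86 = 0.407
  PC3: 15/86 = 0.1744

Step 3 — cumulative fraction after k components = (λ_1 + ... + λ_k) / Σ λ:
  k = 1: 36/86 = 0.4186
  k = 2: (36 + 35)/86 = 71/86 = 0.8256
  k = 3: (36 + 35 + 15)/86 = 86/86 = 1

Summary (fraction, with percent):

explained: PC1 0.4186 (41.86%), PC2 0.407 (40.7%), PC3 0.1744 (17.44%);  cumulative: 0.4186, 0.8256, 1


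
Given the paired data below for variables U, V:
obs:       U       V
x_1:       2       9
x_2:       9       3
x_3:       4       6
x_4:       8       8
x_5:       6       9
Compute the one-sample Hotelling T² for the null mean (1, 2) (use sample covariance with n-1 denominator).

Step 1 — sample mean vector:
  mean(U) = (2 + 9 + 4 + 8 + 6) / 5 = 29/5 = 5.8
  mean(V) = (9 + 3 + 6 + 8 + 9) / 5 = 35/5 = 7
  x̄ = (5.8, 7),  deviation x̄ - mu_0 = (5.8, 7) - (1, 2) = (4.8, 5).

Step 2 — sample covariance matrix, S[i,j] = (1/(n-1)) · Σ_k (x_{k,i} - mean_i) · (x_{k,j} - mean_j), divisor n-1 = 4:
  S[U,U] = ((-3.8)·(-3.8) + (3.2)·(3.2) + (-1.8)·(-1.8) + (2.2)·(2.2) + (0.2)·(0.2)) / 4 = 32.8/4 = 8.2
  S[U,V] = ((-3.8)·(2) + (3.2)·(-4) + (-1.8)·(-1) + (2.2)·(1) + (0.2)·(2)) / 4 = -16/4 = -4
  S[V,V] = ((2)·(2) + (-4)·(-4) + (-1)·(-1) + (1)·(1) + (2)·(2)) / 4 = 26/4 = 6.5
  S = [[8.2, -4],
 [-4, 6.5]].

Step 3 — invert S. det(S) = 8.2·6.5 - (-4)² = 37.3.
  S^{-1} = (1/det) · [[d, -b], [-b, a]] = [[0.1743, 0.1072],
 [0.1072, 0.2198]].

Step 4 — quadratic form (x̄ - mu_0)^T · S^{-1} · (x̄ - mu_0):
  S^{-1} · (x̄ - mu_0) = (1.3727, 1.6139),
  (x̄ - mu_0)^T · [...] = (4.8)·(1.3727) + (5)·(1.6139) = 14.6584.

Step 5 — scale by n: T² = 5 · 14.6584 = 73.2922.

T² ≈ 73.2922


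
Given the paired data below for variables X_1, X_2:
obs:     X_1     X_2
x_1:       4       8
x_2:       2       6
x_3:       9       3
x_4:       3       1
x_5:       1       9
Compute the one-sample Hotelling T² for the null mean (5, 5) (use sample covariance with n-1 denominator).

Step 1 — sample mean vector:
  mean(X_1) = (4 + 2 + 9 + 3 + 1) / 5 = 19/5 = 3.8
  mean(X_2) = (8 + 6 + 3 + 1 + 9) / 5 = 27/5 = 5.4
  x̄ = (3.8, 5.4),  deviation x̄ - mu_0 = (3.8, 5.4) - (5, 5) = (-1.2, 0.4).

Step 2 — sample covariance matrix, S[i,j] = (1/(n-1)) · Σ_k (x_{k,i} - mean_i) · (x_{k,j} - mean_j), divisor n-1 = 4:
  S[X_1,X_1] = ((0.2)·(0.2) + (-1.8)·(-1.8) + (5.2)·(5.2) + (-0.8)·(-0.8) + (-2.8)·(-2.8)) / 4 = 38.8/4 = 9.7
  S[X_1,X_2] = ((0.2)·(2.6) + (-1.8)·(0.6) + (5.2)·(-2.4) + (-0.8)·(-4.4) + (-2.8)·(3.6)) / 4 = -19.6/4 = -4.9
  S[X_2,X_2] = ((2.6)·(2.6) + (0.6)·(0.6) + (-2.4)·(-2.4) + (-4.4)·(-4.4) + (3.6)·(3.6)) / 4 = 45.2/4 = 11.3
  S = [[9.7, -4.9],
 [-4.9, 11.3]].

Step 3 — invert S. det(S) = 9.7·11.3 - (-4.9)² = 85.6.
  S^{-1} = (1/det) · [[d, -b], [-b, a]] = [[0.132, 0.0572],
 [0.0572, 0.1133]].

Step 4 — quadratic form (x̄ - mu_0)^T · S^{-1} · (x̄ - mu_0):
  S^{-1} · (x̄ - mu_0) = (-0.1355, -0.0234),
  (x̄ - mu_0)^T · [...] = (-1.2)·(-0.1355) + (0.4)·(-0.0234) = 0.1533.

Step 5 — scale by n: T² = 5 · 0.1533 = 0.7664.

T² ≈ 0.7664


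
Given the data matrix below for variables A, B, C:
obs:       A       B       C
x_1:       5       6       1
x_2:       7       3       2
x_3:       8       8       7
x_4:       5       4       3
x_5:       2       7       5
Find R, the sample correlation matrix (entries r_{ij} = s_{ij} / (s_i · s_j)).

Step 1 — column means:
  mean(A) = (5 + 7 + 8 + 5 + 2) / 5 = 27/5 = 5.4
  mean(B) = (6 + 3 + 8 + 4 + 7) / 5 = 28/5 = 5.6
  mean(C) = (1 + 2 + 7 + 3 + 5) / 5 = 18/5 = 3.6

Step 2 — sample variances and covariances s[i,j] = (1/(n-1)) · Σ_k (x_{k,i} - mean_i) · (x_{k,j} - mean_j), with n-1 = 4:
  s[A,A] = ((-0.4)·(-0.4) + (1.6)·(1.6) + (2.6)·(2.6) + (-0.4)·(-0.4) + (-3.4)·(-3.4)) / 4 = 21.2/4 = 5.3
  s[A,B] = ((-0.4)·(0.4) + (1.6)·(-2.6) + (2.6)·(2.4) + (-0.4)·(-1.6) + (-3.4)·(1.4)) / 4 = -2.2/4 = -0.55
  s[A,C] = ((-0.4)·(-2.6) + (1.6)·(-1.6) + (2.6)·(3.4) + (-0.4)·(-0.6) + (-3.4)·(1.4)) / 4 = 2.8/4 = 0.7
  s[B,B] = ((0.4)·(0.4) + (-2.6)·(-2.6) + (2.4)·(2.4) + (-1.6)·(-1.6) + (1.4)·(1.4)) / 4 = 17.2/4 = 4.3
  s[B,C] = ((0.4)·(-2.6) + (-2.6)·(-1.6) + (2.4)·(3.4) + (-1.6)·(-0.6) + (1.4)·(1.4)) / 4 = 14.2/4 = 3.55
  s[C,C] = ((-2.6)·(-2.6) + (-1.6)·(-1.6) + (3.4)·(3.4) + (-0.6)·(-0.6) + (1.4)·(1.4)) / 4 = 23.2/4 = 5.8
  Sample standard deviations s_i = √(s[i,i]):
  s(A) = √(5.3) = 2.3022
  s(B) = √(4.3) = 2.0736
  s(C) = √(5.8) = 2.4083

Step 3 — r_{ij} = s_{ij} / (s_i · s_j):
  r[A,A] = 1 (diagonal).
  r[A,B] = -0.55 / (2.3022 · 2.0736) = -0.55 / 4.7739 = -0.1152
  r[A,C] = 0.7 / (2.3022 · 2.4083) = 0.7 / 5.5444 = 0.1263
  r[B,B] = 1 (diagonal).
  r[B,C] = 3.55 / (2.0736 · 2.4083) = 3.55 / 4.994 = 0.7109
  r[C,C] = 1 (diagonal).

R is symmetric with unit diagonal. Assembling:

R = [[1, -0.1152, 0.1263],
 [-0.1152, 1, 0.7109],
 [0.1263, 0.7109, 1]]


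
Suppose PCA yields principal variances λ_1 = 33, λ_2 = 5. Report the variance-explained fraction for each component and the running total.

Step 1 — total variance = trace(Sigma) = Σ λ_i = 33 + 5 = 38.

Step 2 — fraction explained by component i = λ_i / Σ λ:
  PC1: 33/38 = 0.8684
  PC2: 5/38 = 0.1316

Step 3 — cumulative fraction after k components = (λ_1 + ... + λ_k) / Σ λ:
  k = 1: 33/38 = 0.8684
  k = 2: (33 + 5)/38 = 38/38 = 1

Summary (fraction, with percent):

explained: PC1 0.8684 (86.84%), PC2 0.1316 (13.16%);  cumulative: 0.8684, 1


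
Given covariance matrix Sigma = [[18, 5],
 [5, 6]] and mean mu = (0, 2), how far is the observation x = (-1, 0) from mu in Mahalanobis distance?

Step 1 — centre the observation: (x - mu) = (-1, -2).

Step 2 — invert Sigma. det(Sigma) = 18·6 - (5)² = 83.
  Sigma^{-1} = (1/det) · [[d, -b], [-b, a]] = [[0.0723, -0.0602],
 [-0.0602, 0.2169]].

Step 3 — form the quadratic (x - mu)^T · Sigma^{-1} · (x - mu):
  Sigma^{-1} · (x - mu) = (0.0482, -0.3735).
  (x - mu)^T · [Sigma^{-1} · (x - mu)] = (-1)·(0.0482) + (-2)·(-0.3735) = 0.6988.

Step 4 — take square root: d = √(0.6988) ≈ 0.8359.

d(x, mu) = √(0.6988) ≈ 0.8359


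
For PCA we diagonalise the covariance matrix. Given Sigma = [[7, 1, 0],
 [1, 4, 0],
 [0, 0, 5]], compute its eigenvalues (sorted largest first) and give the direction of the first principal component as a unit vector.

Step 1 — characteristic polynomial p(λ) = det(λI - Sigma) = λ³ - tr·λ² + c_1·λ - det, where tr = trace, c_1 = sum of the principal 2×2 minors, det = det(Sigma):
  tr = 7 + 4 + 5 = 16,
  c_1 = (7·4 - (1)²) + (7·5 - (0)²) + (4·5 - (0)²) = 27 + 35 + 20 = 82,
  det = 7·(4·5 - (0)²) - (1)·((1)·5 - (0)·(0)) + (0)·((1)·(0) - 4·(0)) = 7·(20) - (1)·(5) + (0)·(0) = 135.
  So p(λ) = λ³ - 16λ² + 82λ - 135.
Step 2 — look for an integer root (rational root theorem: any rational root is an integer divisor of 135). Testing λ = 5:
  p(5) = 125 - 400 + 410 - 135 = 0  ✓
  Dividing out (λ - 5): p(λ) = (λ - 5)(λ² - 11λ + 27).
Step 3 — remaining eigenvalues from the quadratic λ² - 11λ + 27 = 0:
  Δ = 11² - 4·27 = 121 - 108 = 13,  λ = (11 ± √13)/2 = (11 ± 3.6056)/2 ≈ 7.3028 or 3.6972.
  Sorted: λ_1 = 7.3028,  λ_2 = 5,  λ_3 = 3.6972  (check: sum = 16 = tr ✓).

Step 4 — unit eigenvector for λ_1 ≈ 7.3028: v spans the null space of (Sigma - λ_1 I), whose rows are
  r_1 = (-0.3028, 1, 0),  r_2 = (1, -3.3028, 0),  r_3 = (0, 0, -2.3028).
  v is orthogonal to every row, so take v ∝ r_1 × r_3 = ((1)·(-2.3028) - (0)·(0), (0)·(0) - (-0.3028)·(-2.3028), (-0.3028)·(0) - (1)·(0)) ≈ (-2.3028, -0.6972, 0).
  Rescale (multiply by -1 so the first nonzero entry is positive): u = (2.3028, 0.6972, 0).
  ||u|| = √((2.3028)² + (0.6972)² + (0)²) = √(5.7889) ≈ 2.406,  v_1 = u/||u|| ≈ (0.9571, 0.2898, 0) (||v_1|| = 1).

λ_1 = 7.3028,  λ_2 = 5,  λ_3 = 3.6972;  v_1 ≈ (0.9571, 0.2898, 0)


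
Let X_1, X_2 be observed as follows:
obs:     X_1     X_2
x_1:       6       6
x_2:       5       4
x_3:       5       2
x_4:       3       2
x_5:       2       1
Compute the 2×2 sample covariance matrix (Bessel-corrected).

Step 1 — column means:
  mean(X_1) = (6 + 5 + 5 + 3 + 2) / 5 = 21/5 = 4.2
  mean(X_2) = (6 + 4 + 2 + 2 + 1) / 5 = 15/5 = 3

Step 2 — sample covariance S[i,j] = (1/(n-1)) · Σ_k (x_{k,i} - mean_i) · (x_{k,j} - mean_j), with n-1 = 4.
  S[X_1,X_1] = ((1.8)·(1.8) + (0.8)·(0.8) + (0.8)·(0.8) + (-1.2)·(-1.2) + (-2.2)·(-2.2)) / 4 = 10.8/4 = 2.7
  S[X_1,X_2] = ((1.8)·(3) + (0.8)·(1) + (0.8)·(-1) + (-1.2)·(-1) + (-2.2)·(-2)) / 4 = 11/4 = 2.75
  S[X_2,X_2] = ((3)·(3) + (1)·(1) + (-1)·(-1) + (-1)·(-1) + (-2)·(-2)) / 4 = 16/4 = 4

S is symmetric (S[j,i] = S[i,j]). Assembling:

S = [[2.7, 2.75],
 [2.75, 4]]


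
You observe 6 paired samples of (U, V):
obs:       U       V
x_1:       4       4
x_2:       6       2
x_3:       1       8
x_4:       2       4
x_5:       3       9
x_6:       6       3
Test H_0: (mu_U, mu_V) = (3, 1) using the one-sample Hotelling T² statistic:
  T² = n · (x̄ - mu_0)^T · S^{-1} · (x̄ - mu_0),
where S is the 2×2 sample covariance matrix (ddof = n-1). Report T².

Step 1 — sample mean vector:
  mean(U) = (4 + 6 + 1 + 2 + 3 + 6) / 6 = 22/6 = 3.6667
  mean(V) = (4 + 2 + 8 + 4 + 9 + 3) / 6 = 30/6 = 5
  x̄ = (3.6667, 5),  deviation x̄ - mu_0 = (3.6667, 5) - (3, 1) = (0.6667, 4).

Step 2 — sample covariance matrix, S[i,j] = (1/(n-1)) · Σ_k (x_{k,i} - mean_i) · (x_{k,j} - mean_j), divisor n-1 = 5:
  S[U,U] = ((0.3333)·(0.3333) + (2.3333)·(2.3333) + (-2.6667)·(-2.6667) + (-1.6667)·(-1.6667) + (-0.6667)·(-0.6667) + (2.3333)·(2.3333)) / 5 = 21.3333/5 = 4.2667
  S[U,V] = ((0.3333)·(-1) + (2.3333)·(-3) + (-2.6667)·(3) + (-1.6667)·(-1) + (-0.6667)·(4) + (2.3333)·(-2)) / 5 = -21/5 = -4.2
  S[V,V] = ((-1)·(-1) + (-3)·(-3) + (3)·(3) + (-1)·(-1) + (4)·(4) + (-2)·(-2)) / 5 = 40/5 = 8
  S = [[4.2667, -4.2],
 [-4.2, 8]].

Step 3 — invert S. det(S) = 4.2667·8 - (-4.2)² = 16.4933.
  S^{-1} = (1/det) · [[d, -b], [-b, a]] = [[0.485, 0.2546],
 [0.2546, 0.2587]].

Step 4 — quadratic form (x̄ - mu_0)^T · S^{-1} · (x̄ - mu_0):
  S^{-1} · (x̄ - mu_0) = (1.342, 1.2045),
  (x̄ - mu_0)^T · [...] = (0.6667)·(1.342) + (4)·(1.2045) = 5.7127.

Step 5 — scale by n: T² = 6 · 5.7127 = 34.2765.

T² ≈ 34.2765


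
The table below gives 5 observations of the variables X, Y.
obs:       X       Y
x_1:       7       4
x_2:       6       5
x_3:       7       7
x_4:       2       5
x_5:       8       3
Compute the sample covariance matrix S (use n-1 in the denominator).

Step 1 — column means:
  mean(X) = (7 + 6 + 7 + 2 + 8) / 5 = 30/5 = 6
  mean(Y) = (4 + 5 + 7 + 5 + 3) / 5 = 24/5 = 4.8

Step 2 — sample covariance S[i,j] = (1/(n-1)) · Σ_k (x_{k,i} - mean_i) · (x_{k,j} - mean_j), with n-1 = 4.
  S[X,X] = ((1)·(1) + (0)·(0) + (1)·(1) + (-4)·(-4) + (2)·(2)) / 4 = 22/4 = 5.5
  S[X,Y] = ((1)·(-0.8) + (0)·(0.2) + (1)·(2.2) + (-4)·(0.2) + (2)·(-1.8)) / 4 = -3/4 = -0.75
  S[Y,Y] = ((-0.8)·(-0.8) + (0.2)·(0.2) + (2.2)·(2.2) + (0.2)·(0.2) + (-1.8)·(-1.8)) / 4 = 8.8/4 = 2.2

S is symmetric (S[j,i] = S[i,j]). Assembling:

S = [[5.5, -0.75],
 [-0.75, 2.2]]


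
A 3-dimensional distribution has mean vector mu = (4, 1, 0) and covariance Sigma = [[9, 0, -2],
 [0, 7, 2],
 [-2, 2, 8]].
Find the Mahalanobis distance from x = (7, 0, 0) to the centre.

Step 1 — centre the observation: (x - mu) = (3, -1, 0).

Step 2 — invert Sigma (cofactor / det for 3×3, or solve directly):
  Sigma^{-1} = [[0.1182, -0.0091, 0.0318],
 [-0.0091, 0.1545, -0.0409],
 [0.0318, -0.0409, 0.1432]].

Step 3 — form the quadratic (x - mu)^T · Sigma^{-1} · (x - mu):
  Sigma^{-1} · (x - mu) = (0.3636, -0.1818, 0.1364).
  (x - mu)^T · [Sigma^{-1} · (x - mu)] = (3)·(0.3636) + (-1)·(-0.1818) + (0)·(0.1364) = 1.2727.

Step 4 — take square root: d = √(1.2727) ≈ 1.1282.

d(x, mu) = √(1.2727) ≈ 1.1282


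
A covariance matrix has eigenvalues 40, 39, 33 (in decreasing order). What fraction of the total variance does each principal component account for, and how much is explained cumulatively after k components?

Step 1 — total variance = trace(Sigma) = Σ λ_i = 40 + 39 + 33 = 112.

Step 2 — fraction explained by component i = λ_i / Σ λ:
  PC1: 40/112 = 0.3571
  PC2: 39/112 = 0.3482
  PC3: 33/112 = 0.2946

Step 3 — cumulative fraction after k components = (λ_1 + ... + λ_k) / Σ λ:
  k = 1: 40/112 = 0.3571
  k = 2: (40 + 39)/112 = 79/112 = 0.7054
  k = 3: (40 + 39 + 33)/112 = 112/112 = 1

Summary (fraction, with percent):

explained: PC1 0.3571 (35.71%), PC2 0.3482 (34.82%), PC3 0.2946 (29.46%);  cumulative: 0.3571, 0.7054, 1


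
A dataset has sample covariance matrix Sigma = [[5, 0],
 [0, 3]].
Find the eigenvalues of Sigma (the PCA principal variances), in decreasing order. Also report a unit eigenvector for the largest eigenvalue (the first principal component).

Step 1 — characteristic polynomial of 2×2 Sigma:
  det(Sigma - λI) = λ² - trace · λ + det = 0.
  trace = 5 + 3 = 8, det = 5·3 - (0)² = 15.
Step 2 — discriminant:
  Δ = trace² - 4·det = 64 - 60 = 4.
Step 3 — eigenvalues:
  λ = (trace ± √Δ)/2 = (8 ± 2)/2,
  λ_1 = 5,  λ_2 = 3.

Step 4 — unit eigenvector for λ_1: Sigma is diagonal, so its eigenvectors are the coordinate axes. λ_1 = 5 is the diagonal entry on the first coordinate axis, hence
  v_1 = (1, 0) (||v_1|| = 1).

λ_1 = 5,  λ_2 = 3;  v_1 ≈ (1, 0)


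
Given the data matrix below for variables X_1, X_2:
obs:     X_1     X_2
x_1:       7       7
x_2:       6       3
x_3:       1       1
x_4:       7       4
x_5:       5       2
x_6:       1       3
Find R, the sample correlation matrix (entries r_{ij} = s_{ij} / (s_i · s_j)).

Step 1 — column means:
  mean(X_1) = (7 + 6 + 1 + 7 + 5 + 1) / 6 = 27/6 = 4.5
  mean(X_2) = (7 + 3 + 1 + 4 + 2 + 3) / 6 = 20/6 = 3.3333

Step 2 — sample variances and covariances s[i,j] = (1/(n-1)) · Σ_k (x_{k,i} - mean_i) · (x_{k,j} - mean_j), with n-1 = 5:
  s[X_1,X_1] = ((2.5)·(2.5) + (1.5)·(1.5) + (-3.5)·(-3.5) + (2.5)·(2.5) + (0.5)·(0.5) + (-3.5)·(-3.5)) / 5 = 39.5/5 = 7.9
  s[X_1,X_2] = ((2.5)·(3.6667) + (1.5)·(-0.3333) + (-3.5)·(-2.3333) + (2.5)·(0.6667) + (0.5)·(-1.3333) + (-3.5)·(-0.3333)) / 5 = 19/5 = 3.8
  s[X_2,X_2] = ((3.6667)·(3.6667) + (-0.3333)·(-0.3333) + (-2.3333)·(-2.3333) + (0.6667)·(0.6667) + (-1.3333)·(-1.3333) + (-0.3333)·(-0.3333)) / 5 = 21.3333/5 = 4.2667
  Sample standard deviations s_i = √(s[i,i]):
  s(X_1) = √(7.9) = 2.8107
  s(X_2) = √(4.2667) = 2.0656

Step 3 — r_{ij} = s_{ij} / (s_i · s_j):
  r[X_1,X_1] = 1 (diagonal).
  r[X_1,X_2] = 3.8 / (2.8107 · 2.0656) = 3.8 / 5.8057 = 0.6545
  r[X_2,X_2] = 1 (diagonal).

R is symmetric with unit diagonal. Assembling:

R = [[1, 0.6545],
 [0.6545, 1]]


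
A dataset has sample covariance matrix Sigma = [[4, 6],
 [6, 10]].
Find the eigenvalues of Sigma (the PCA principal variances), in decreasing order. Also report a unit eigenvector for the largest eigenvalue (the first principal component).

Step 1 — characteristic polynomial of 2×2 Sigma:
  det(Sigma - λI) = λ² - trace · λ + det = 0.
  trace = 4 + 10 = 14, det = 4·10 - (6)² = 4.
Step 2 — discriminant:
  Δ = trace² - 4·det = 196 - 16 = 180.
Step 3 — eigenvalues:
  λ = (trace ± √Δ)/2 = (14 ± 13.4164)/2,
  λ_1 = 13.7082,  λ_2 = 0.2918.

Step 4 — unit eigenvector for λ_1: solve (Sigma - λ_1 I)v = 0. First row:
  (4 - 13.7082)·v_x + (6)·v_y = 0, i.e. (-9.7082)·v_x + (6)·v_y = 0,
  so v ∝ (b, λ_1 - a) = (6, 9.7082) = u.
  ||u|| = √((6)² + (9.7082)²) = √(130.2492) ≈ 11.4127,
  v_1 = u/||u|| ≈ (0.5257, 0.8507) (||v_1|| = 1).

λ_1 = 13.7082,  λ_2 = 0.2918;  v_1 ≈ (0.5257, 0.8507)
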